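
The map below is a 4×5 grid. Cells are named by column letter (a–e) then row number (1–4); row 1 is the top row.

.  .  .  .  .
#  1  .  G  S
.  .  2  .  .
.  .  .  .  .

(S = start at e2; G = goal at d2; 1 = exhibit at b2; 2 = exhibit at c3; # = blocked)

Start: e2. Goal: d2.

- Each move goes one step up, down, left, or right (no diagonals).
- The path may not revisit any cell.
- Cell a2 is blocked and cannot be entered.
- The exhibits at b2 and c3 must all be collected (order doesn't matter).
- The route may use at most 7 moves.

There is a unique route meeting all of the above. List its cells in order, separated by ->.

The 7-move cap with required stops at b2, c3 leaves no slack for detours.
Route from e2: down 1 to e3, left 3 to b3, up 1 to b2, right 2 to d2 — 7 moves in all.
Check: all required cells visited; 7 ≤ 7 moves.

e2 -> e3 -> d3 -> c3 -> b3 -> b2 -> c2 -> d2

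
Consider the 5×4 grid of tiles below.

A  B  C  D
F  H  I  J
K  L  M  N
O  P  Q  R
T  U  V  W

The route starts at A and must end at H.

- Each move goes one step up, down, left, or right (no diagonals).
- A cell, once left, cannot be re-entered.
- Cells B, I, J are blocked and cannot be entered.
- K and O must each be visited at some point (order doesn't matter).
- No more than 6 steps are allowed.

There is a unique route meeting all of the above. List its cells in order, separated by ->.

A -> F -> K -> O -> P -> L -> H

The budget equals the shortest possible length, so every move has to be on a shortest route through the required cells.
Route from A: down 3 to O, right 1 to P, up 2 to H — 6 moves in all.
Check: all required cells visited; 6 ≤ 6 moves.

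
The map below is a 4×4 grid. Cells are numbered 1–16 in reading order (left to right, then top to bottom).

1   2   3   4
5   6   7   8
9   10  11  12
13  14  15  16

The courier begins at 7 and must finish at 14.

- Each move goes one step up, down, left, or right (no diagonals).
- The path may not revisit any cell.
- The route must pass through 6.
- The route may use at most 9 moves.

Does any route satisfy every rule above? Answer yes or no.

One route that works: 7 → 6 → 10 → 14.

yes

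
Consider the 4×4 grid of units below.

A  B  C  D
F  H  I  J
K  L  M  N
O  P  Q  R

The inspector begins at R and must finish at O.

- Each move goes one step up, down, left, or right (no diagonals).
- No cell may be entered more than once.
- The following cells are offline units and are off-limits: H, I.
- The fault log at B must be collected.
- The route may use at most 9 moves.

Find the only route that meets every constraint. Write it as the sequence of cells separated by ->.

Any route must reach B and still end at O within 9 moves, so the order of the required stops is forced.
Route from R: up 3 to D, left 3 to A, down 3 to O — 9 moves in all.
Check: all required cells visited; 9 ≤ 9 moves.

R -> N -> J -> D -> C -> B -> A -> F -> K -> O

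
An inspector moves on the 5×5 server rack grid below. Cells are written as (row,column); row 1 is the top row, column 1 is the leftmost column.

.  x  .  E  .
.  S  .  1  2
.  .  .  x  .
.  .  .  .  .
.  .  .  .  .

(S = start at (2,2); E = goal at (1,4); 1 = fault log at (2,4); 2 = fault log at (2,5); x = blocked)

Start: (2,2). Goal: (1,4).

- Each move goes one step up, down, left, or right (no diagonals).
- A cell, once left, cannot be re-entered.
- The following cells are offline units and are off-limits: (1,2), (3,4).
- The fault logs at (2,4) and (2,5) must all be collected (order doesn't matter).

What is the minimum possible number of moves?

Any route passes through (2,4) and (2,5) in some order between (2,2) and (1,4). Summing Manhattan distances along each leg and taking the cheapest ordering ((2,2) → (2,4) → (2,5) → (1,4)) gives a lower bound of 2 + 1 + 2 = 5 moves.
A route of 5 moves achieves this: (2,2) → (2,3) → (2,4) → (2,5) → (1,5) → (1,4).
Since 5 matches the lower bound, it is optimal.

5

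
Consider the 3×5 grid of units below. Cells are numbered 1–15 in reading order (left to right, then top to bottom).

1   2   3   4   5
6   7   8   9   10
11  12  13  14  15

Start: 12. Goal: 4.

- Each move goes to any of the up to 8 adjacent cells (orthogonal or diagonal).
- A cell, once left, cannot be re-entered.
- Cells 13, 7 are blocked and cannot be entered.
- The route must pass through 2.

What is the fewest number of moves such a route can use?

4

Any route passes through 2 somewhere between 12 and 4. Summing Chebyshev distances along the two legs (12 → 2 → 4) gives a lower bound of 2 + 2 = 4 moves.
A route of 4 moves achieves this: 12 → 6 → 2 → 3 → 4.
Since 4 matches the lower bound, it is optimal.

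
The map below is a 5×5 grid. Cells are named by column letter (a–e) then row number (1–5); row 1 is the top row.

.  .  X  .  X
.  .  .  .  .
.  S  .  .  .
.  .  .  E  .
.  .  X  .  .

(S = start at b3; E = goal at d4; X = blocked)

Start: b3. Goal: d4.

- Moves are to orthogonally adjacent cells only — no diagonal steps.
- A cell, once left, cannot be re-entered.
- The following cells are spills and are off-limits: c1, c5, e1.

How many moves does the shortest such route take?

3

The Manhattan distance from b3 to d4 is |3−4| + |2−4| = 3, so at least 3 moves are needed.
A route of 3 moves achieves this: b3 → b4 → c4 → d4.
Since 3 matches the lower bound, it is optimal.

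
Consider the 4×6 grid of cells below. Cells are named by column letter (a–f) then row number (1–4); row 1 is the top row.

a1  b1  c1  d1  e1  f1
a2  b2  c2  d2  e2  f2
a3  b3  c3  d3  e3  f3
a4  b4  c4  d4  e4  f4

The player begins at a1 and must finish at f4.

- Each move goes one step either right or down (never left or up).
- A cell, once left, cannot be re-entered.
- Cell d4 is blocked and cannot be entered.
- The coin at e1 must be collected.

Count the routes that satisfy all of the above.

A right/down-only route from a1 to f4 makes exactly 3 down-moves and 5 right-moves in some order.
With no other constraints that would be C(8,3) = 56 routes.
Split at e1 and multiply the segment counts (each segment already excludes blocked cells): a1→e1: 1; e1→f4: 4; product = 4.
That gives 4 routes.

4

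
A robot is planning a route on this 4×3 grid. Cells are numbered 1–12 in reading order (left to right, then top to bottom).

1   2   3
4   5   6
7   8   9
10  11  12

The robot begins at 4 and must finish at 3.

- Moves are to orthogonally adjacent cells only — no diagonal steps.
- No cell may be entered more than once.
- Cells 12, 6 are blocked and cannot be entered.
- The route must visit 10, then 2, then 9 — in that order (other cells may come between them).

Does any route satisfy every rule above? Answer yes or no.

no

9 must be visited but has only one open neighbour (8), and it is neither the start nor the goal — the route would have to enter and leave through 8, re-entering it.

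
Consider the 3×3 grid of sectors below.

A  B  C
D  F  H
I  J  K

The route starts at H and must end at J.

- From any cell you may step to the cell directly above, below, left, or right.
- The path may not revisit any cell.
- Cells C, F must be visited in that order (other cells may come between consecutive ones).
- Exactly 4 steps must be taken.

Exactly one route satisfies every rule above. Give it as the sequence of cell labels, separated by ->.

H -> C -> B -> F -> J

The waypoints must appear in the order C, F, with no cell reused.
Route from H: up 1 to C, left 1 to B, down 2 to J — 4 moves in all.
Check: order respected (C at step 1, F at step 3); 4 moves as required.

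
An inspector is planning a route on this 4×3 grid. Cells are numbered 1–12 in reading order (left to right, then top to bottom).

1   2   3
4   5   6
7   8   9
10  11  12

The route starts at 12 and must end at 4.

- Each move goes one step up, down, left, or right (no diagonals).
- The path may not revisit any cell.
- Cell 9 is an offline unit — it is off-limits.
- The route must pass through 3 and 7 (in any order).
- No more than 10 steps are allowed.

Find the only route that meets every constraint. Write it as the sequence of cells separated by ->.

12 -> 11 -> 10 -> 7 -> 8 -> 5 -> 6 -> 3 -> 2 -> 1 -> 4

Any route must reach 3 and 7 and still end at 4 within 10 moves, so the order of the required stops is forced.
Route from 12: left 2 to 10, up 1 to 7, right 1 to 8, up 1 to 5, right 1 to 6, up 1 to 3, left 2 to 1, down 1 to 4 — 10 moves in all.
Check: all required cells visited; 10 ≤ 10 moves.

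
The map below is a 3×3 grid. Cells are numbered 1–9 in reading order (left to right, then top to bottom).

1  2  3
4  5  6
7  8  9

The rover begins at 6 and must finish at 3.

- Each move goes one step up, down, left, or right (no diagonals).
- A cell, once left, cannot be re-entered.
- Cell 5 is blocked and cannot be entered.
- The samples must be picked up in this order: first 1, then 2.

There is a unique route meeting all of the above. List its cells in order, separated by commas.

6, 9, 8, 7, 4, 1, 2, 3

The waypoints must appear in the order 1, 2, with no cell reused.
Route from 6: down 1 to 9, left 2 to 7, up 2 to 1, right 2 to 3 — 7 moves in all.
Check: order respected (1 at step 5, 2 at step 6).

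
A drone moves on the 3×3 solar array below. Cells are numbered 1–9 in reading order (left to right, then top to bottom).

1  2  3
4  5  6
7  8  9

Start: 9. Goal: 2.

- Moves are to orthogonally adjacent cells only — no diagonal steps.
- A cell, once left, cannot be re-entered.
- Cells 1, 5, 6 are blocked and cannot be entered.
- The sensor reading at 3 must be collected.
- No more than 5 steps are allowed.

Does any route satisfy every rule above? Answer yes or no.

no

The blocked cells wall 3 off from 9 completely — no sequence of moves reaches it at all, so no route can satisfy the rules.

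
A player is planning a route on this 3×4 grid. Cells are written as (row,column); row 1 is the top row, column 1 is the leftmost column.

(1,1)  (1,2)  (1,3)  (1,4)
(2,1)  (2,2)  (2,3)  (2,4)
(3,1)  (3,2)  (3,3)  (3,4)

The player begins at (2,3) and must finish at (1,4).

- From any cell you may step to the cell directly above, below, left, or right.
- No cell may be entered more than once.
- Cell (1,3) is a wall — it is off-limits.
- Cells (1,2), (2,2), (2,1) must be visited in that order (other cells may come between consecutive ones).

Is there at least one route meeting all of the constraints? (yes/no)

Ignoring the required order, 1 revisit-free route from (2,3) to (1,4) passes through all of (1,2), (2,2), and (2,1); the waypoint orders that occur are (2,2) → (1,2) → (2,1) (1) — never (1,2) → (2,2) → (2,1).

no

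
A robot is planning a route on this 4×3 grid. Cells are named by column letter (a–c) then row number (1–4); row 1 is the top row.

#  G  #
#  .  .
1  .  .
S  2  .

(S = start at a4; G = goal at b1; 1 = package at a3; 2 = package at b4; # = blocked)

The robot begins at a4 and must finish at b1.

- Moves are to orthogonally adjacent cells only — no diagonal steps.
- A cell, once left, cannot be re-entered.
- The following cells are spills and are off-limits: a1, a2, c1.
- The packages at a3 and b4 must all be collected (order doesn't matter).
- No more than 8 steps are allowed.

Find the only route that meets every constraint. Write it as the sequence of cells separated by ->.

The 8-move cap with required stops at a3, b4 leaves no slack for detours.
Route from a4: up 1 to a3, right 1 to b3, down 1 to b4, right 1 to c4, up 2 to c2, left 1 to b2, up 1 to b1 — 8 moves in all.
Check: all required cells visited; 8 ≤ 8 moves.

a4 -> a3 -> b3 -> b4 -> c4 -> c3 -> c2 -> b2 -> b1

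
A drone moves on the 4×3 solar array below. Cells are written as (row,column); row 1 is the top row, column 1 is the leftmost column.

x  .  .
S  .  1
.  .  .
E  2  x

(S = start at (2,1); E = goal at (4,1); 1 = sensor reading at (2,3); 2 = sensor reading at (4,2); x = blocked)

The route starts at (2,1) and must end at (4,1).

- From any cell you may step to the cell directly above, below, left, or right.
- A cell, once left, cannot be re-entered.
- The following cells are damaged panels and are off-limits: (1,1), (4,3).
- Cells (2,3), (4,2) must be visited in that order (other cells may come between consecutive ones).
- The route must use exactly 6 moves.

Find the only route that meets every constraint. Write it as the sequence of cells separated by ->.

(2,1) -> (2,2) -> (2,3) -> (3,3) -> (3,2) -> (4,2) -> (4,1)

The waypoints must appear in the order (2,3), (4,2), with no cell reused.
Route from (2,1): right 2 to (2,3), down 1 to (3,3), left 1 to (3,2), down 1 to (4,2), left 1 to (4,1) — 6 moves in all.
Check: order respected (1 at step 2, 2 at step 5); 6 moves as required.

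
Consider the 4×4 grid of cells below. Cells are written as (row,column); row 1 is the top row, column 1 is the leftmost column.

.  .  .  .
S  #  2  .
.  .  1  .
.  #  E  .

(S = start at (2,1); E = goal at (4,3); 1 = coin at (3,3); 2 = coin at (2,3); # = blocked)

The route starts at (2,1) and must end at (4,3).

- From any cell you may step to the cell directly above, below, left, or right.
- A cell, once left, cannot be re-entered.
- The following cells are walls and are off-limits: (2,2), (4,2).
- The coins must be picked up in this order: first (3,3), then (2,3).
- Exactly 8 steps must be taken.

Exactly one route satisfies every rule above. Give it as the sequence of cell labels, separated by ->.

(2,1) -> (3,1) -> (3,2) -> (3,3) -> (2,3) -> (2,4) -> (3,4) -> (4,4) -> (4,3)

The waypoints must appear in the order (3,3), (2,3), with no cell reused.
Route from (2,1): down to (3,1), 2× right (reaching (3,3)), up to (2,3), right to (2,4), 2× down (reaching (4,4)), left to (4,3) — 8 moves in all.
Check: order respected (1 at step 3, 2 at step 4); 8 moves as required.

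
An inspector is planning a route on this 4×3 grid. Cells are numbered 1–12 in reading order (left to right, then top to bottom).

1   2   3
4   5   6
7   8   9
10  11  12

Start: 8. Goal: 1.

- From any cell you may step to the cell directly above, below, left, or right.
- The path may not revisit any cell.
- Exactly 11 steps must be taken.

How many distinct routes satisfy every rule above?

Need simple routes of exactly 11 moves from 8 to 1 (Manhattan distance 3, so 4 moves are spent on a detour and 4 undoing it).
Enumerating: 8 5 2 3 6 9 12 11 10 7 4 1 | 8 5 4 7 10 11 12 9 6 3 2 1 | 8 7 10 11 12 9 6 3 2 5 4 1 | 8 9 12 11 10 7 4 5 6 3 2 1.
That gives 4 routes.

4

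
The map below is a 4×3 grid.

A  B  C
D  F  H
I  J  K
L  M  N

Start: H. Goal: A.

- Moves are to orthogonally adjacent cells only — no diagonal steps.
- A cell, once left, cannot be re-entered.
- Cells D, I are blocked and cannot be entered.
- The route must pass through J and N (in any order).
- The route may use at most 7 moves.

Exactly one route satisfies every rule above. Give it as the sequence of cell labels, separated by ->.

Any route must reach J and N and still end at A within 7 moves, so the order of the required stops is forced.
Route from H: down 2 to N, left 1 to M, up 3 to B, left 1 to A — 7 moves in all.
Check: all required cells visited; 7 ≤ 7 moves.

H -> K -> N -> M -> J -> F -> B -> A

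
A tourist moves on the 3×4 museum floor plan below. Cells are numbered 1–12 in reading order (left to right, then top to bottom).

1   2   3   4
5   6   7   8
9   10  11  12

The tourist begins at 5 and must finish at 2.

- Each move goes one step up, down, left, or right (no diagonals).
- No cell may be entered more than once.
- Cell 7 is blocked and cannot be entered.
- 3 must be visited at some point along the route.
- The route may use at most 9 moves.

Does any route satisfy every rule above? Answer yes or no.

yes

One route that works: 5 → 9 → 10 → 11 → 12 → 8 → 4 → 3 → 2.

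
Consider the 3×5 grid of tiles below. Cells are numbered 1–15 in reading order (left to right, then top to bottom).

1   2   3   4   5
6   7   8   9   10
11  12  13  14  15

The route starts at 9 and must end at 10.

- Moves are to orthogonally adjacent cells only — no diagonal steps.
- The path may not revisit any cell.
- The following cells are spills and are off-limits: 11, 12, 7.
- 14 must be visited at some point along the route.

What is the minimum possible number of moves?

3

Any route passes through 14 somewhere between 9 and 10. Summing Manhattan distances along the two legs (9 → 14 → 10) gives a lower bound of 1 + 2 = 3 moves.
A route of 3 moves achieves this: 9 → 14 → 15 → 10.
Since 3 matches the lower bound, it is optimal.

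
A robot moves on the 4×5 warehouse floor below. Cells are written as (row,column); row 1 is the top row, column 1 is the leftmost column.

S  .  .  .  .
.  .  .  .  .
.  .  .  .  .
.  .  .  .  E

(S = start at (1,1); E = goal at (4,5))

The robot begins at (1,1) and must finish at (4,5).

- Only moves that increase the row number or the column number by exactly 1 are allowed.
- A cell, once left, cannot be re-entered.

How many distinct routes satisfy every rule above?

35

A right/down-only route from (1,1) to (4,5) makes exactly 3 down-moves and 4 right-moves in some order.
With no other constraints that would be C(7,3) = 35 routes.
That gives 35 routes.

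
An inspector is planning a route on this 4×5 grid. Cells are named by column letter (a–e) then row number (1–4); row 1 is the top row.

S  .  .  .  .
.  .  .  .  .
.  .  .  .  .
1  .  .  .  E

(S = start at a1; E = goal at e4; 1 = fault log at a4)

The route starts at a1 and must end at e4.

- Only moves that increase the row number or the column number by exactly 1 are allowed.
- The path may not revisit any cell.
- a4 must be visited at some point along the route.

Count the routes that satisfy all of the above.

1

A right/down-only route from a1 to e4 makes exactly 3 down-moves and 4 right-moves in some order.
With no other constraints that would be C(7,3) = 35 routes.
Split at a4 and multiply the segment counts: a1→a4: 1; a4→e4: 1; product = 1.
That gives 1 route.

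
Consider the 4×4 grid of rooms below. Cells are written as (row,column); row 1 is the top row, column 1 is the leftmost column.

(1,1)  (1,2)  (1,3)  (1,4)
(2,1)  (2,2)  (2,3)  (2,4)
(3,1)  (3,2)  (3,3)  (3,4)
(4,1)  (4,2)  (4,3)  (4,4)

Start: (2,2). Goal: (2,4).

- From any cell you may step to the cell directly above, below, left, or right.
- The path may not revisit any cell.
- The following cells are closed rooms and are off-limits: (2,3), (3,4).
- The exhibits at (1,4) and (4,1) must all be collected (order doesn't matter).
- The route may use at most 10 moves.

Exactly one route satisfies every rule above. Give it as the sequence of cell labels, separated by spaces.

Any route must reach (1,4) and (4,1) and still end at (2,4) within 10 moves, so the order of the required stops is forced.
Route from (2,2): down 2 to (4,2), left 1 to (4,1), up 3 to (1,1), right 3 to (1,4), down 1 to (2,4) — 10 moves in all.
Check: all required cells visited; 10 ≤ 10 moves.

(2,2) (3,2) (4,2) (4,1) (3,1) (2,1) (1,1) (1,2) (1,3) (1,4) (2,4)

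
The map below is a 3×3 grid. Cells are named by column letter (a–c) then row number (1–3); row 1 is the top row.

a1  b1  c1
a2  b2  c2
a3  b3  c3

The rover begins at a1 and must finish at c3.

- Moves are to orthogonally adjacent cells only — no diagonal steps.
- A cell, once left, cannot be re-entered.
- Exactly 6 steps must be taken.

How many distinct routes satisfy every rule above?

4

Need simple routes of exactly 6 moves from a1 to c3 (Manhattan distance 4, so 1 moves are spent on a detour and 1 undoing it).
Enumerating: a1 a2 a3 b3 b2 c2 c3 | a1 a2 b2 b1 c1 c2 c3 | a1 b1 b2 a2 a3 b3 c3 | a1 b1 c1 c2 b2 b3 c3.
That gives 4 routes.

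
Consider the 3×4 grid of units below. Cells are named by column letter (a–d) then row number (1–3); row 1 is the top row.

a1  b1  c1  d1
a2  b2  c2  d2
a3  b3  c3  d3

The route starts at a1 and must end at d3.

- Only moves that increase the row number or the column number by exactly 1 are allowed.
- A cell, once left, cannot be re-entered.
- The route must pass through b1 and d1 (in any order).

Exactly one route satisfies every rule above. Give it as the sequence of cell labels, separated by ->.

a1 -> b1 -> c1 -> d1 -> d2 -> d3

Moves only go right or down, so the column and row indices never decrease.
Route from a1: right 3 to d1, down 2 to d3 — 5 moves in all.
Check: all required cells visited.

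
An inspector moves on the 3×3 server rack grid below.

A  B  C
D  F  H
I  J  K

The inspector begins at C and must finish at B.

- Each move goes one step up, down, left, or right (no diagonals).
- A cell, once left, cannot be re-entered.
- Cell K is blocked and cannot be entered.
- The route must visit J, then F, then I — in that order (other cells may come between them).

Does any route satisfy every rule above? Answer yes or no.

Ignoring the required order, 1 revisit-free route from C to B passes through all of J, F, and I; the waypoint orders that occur are F → J → I (1) — never J → F → I.

no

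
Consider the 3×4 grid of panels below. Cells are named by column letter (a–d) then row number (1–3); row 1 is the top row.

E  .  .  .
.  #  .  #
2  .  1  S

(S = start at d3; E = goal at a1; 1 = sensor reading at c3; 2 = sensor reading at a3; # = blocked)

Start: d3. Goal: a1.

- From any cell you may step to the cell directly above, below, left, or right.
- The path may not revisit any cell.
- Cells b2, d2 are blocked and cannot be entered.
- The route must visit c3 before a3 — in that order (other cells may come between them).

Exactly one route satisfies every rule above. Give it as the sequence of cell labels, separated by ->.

The waypoints must appear in the order c3, a3, with no cell reused.
Route from d3: 3× left (reaching a3), 2× up (reaching a1) — 5 moves in all.
Check: order respected (1 at step 1, 2 at step 3).

d3 -> c3 -> b3 -> a3 -> a2 -> a1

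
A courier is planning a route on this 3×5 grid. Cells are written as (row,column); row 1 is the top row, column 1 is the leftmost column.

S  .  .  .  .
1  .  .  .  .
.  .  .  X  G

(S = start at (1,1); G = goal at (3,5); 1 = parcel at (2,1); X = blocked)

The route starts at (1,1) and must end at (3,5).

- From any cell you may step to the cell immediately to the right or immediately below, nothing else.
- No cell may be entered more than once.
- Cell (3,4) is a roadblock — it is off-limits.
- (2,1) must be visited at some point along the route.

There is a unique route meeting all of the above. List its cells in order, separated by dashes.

(1,1) - (2,1) - (2,2) - (2,3) - (2,4) - (2,5) - (3,5)

Moves only go right or down, so the column and row indices never decrease.
Route from (1,1): down to (2,1), 4× right (reaching (2,5)), down to (3,5) — 6 moves in all.
Check: all required cells visited.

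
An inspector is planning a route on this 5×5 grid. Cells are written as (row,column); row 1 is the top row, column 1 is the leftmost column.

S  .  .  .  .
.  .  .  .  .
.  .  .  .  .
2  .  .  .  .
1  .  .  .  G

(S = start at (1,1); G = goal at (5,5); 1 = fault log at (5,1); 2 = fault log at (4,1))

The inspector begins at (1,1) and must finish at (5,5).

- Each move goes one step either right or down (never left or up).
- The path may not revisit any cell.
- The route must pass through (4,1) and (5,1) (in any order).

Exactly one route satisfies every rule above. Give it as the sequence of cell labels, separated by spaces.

(1,1) (2,1) (3,1) (4,1) (5,1) (5,2) (5,3) (5,4) (5,5)

Moves only go right or down, so the column and row indices never decrease.
Route from (1,1): 4× down (reaching (5,1)), 4× right (reaching (5,5)) — 8 moves in all.
Check: all required cells visited.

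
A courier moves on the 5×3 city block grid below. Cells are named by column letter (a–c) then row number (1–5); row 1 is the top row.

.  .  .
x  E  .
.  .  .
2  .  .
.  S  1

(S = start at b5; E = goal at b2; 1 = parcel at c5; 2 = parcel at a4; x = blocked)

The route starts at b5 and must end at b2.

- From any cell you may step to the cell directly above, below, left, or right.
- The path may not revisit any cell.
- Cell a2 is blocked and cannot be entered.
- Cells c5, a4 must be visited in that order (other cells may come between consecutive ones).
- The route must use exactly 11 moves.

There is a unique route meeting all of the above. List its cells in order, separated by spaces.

The waypoints must appear in the order c5, a4, with no cell reused.
Route from b5: right 1 to c5, up 1 to c4, left 2 to a4, up 1 to a3, right 2 to c3, up 2 to c1, left 1 to b1, down 1 to b2 — 11 moves in all.
Check: order respected (1 at step 1, 2 at step 4); 11 moves as required.

b5 c5 c4 b4 a4 a3 b3 c3 c2 c1 b1 b2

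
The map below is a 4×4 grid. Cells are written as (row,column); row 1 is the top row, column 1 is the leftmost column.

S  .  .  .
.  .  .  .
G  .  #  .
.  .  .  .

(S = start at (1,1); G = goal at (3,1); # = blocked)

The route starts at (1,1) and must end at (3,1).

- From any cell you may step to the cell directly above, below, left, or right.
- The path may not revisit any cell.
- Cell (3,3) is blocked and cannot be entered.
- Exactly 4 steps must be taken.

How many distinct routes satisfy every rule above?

Need simple routes of exactly 4 moves from (1,1) to (3,1) (Manhattan distance 2, so 1 moves are spent on a detour and 1 undoing it).
Enumerating: (1,1) (2,1) (2,2) (3,2) (3,1) | (1,1) (1,2) (2,2) (3,2) (3,1) | (1,1) (1,2) (2,2) (2,1) (3,1).
That gives 3 routes.

3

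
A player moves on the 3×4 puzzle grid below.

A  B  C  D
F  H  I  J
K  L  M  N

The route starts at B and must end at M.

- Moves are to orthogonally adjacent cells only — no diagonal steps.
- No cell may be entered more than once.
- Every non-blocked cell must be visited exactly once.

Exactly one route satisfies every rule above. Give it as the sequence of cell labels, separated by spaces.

Need to visit all 12 open cells exactly once, starting at B and ending at M.
Cell A has only two open neighbours (F and B), so the path must pass straight through it: one of those is the cell it's entered from and the other is where it exits.
Route from B: left to A, 2× down (reaching K), right to L, up to H, right to I, up to C, right to D, 2× down (reaching N), left to M — 11 moves in all.
Check: all 12 open cells covered.

B A F K L H I C D J N M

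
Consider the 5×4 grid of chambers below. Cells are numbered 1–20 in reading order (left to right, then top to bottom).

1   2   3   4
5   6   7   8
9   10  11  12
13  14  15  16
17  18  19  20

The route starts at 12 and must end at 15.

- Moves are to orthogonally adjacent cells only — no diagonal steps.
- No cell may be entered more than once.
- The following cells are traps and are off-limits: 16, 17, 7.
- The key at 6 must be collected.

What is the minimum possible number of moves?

8

Any route passes through 6 somewhere between 12 and 15. Summing Manhattan distances along the two legs (12 → 6 → 15) gives a lower bound of 3 + 3 = 6 moves.
The shortest route satisfying every rule uses 8 moves: 12 → 8 → 4 → 3 → 2 → 6 → 10 → 14 → 15.
The bound of 6 isn't tight here; checking systematically, no route of length 6 through 7 satisfies every constraint, so 8 is the minimum.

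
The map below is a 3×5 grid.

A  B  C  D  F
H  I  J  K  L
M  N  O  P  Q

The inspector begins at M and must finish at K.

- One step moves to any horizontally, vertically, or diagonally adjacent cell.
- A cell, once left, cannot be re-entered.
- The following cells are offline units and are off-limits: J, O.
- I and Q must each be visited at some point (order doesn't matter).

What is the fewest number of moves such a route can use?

6

Any route passes through I and Q in some order between M and K. Summing Chebyshev distances along each leg and taking the cheapest ordering (M → I → Q → K) gives a lower bound of 1 + 3 + 1 = 5 moves.
The shortest route satisfying every rule uses 6 moves: M → I → C → D → L → Q → K.
The no-revisit rule (legs can't share cells) pushes the minimum above the 5-move bound; an exhaustive check rules out every length from 5 to 5, leaving 6 as the minimum.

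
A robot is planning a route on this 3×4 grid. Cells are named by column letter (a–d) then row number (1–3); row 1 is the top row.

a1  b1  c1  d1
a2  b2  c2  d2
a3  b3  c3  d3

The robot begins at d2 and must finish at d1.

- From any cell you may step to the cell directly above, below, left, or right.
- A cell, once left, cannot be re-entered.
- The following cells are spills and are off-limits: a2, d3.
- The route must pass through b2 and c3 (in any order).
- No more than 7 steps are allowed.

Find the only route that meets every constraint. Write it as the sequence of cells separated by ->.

Any route must reach b2 and c3 and still end at d1 within 7 moves, so the order of the required stops is forced.
Route from d2: left 1 to c2, down 1 to c3, left 1 to b3, up 2 to b1, right 2 to d1 — 7 moves in all.
Check: all required cells visited; 7 ≤ 7 moves.

d2 -> c2 -> c3 -> b3 -> b2 -> b1 -> c1 -> d1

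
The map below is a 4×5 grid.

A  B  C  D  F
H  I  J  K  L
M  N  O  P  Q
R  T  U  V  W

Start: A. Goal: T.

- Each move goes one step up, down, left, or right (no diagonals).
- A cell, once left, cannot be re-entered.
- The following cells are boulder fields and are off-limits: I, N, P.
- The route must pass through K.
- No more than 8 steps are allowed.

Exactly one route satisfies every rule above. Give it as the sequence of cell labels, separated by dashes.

A - B - C - D - K - J - O - U - T

The 8-move cap with required stops at K leaves no slack for detours.
Route from A: right 3 to D, down 1 to K, left 1 to J, down 2 to U, left 1 to T — 8 moves in all.
Check: all required cells visited; 8 ≤ 8 moves.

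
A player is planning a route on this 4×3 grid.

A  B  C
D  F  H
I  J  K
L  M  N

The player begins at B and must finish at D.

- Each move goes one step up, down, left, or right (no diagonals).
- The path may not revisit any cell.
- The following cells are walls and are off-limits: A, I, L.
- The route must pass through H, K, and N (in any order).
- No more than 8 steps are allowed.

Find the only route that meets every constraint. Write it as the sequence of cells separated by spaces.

The budget equals the shortest possible length, so every move has to be on a shortest route through the required cells.
Route from B: right to C, 3× down (reaching N), left to M, 2× up (reaching F), left to D — 8 moves in all.
Check: all required cells visited; 8 ≤ 8 moves.

B C H K N M J F D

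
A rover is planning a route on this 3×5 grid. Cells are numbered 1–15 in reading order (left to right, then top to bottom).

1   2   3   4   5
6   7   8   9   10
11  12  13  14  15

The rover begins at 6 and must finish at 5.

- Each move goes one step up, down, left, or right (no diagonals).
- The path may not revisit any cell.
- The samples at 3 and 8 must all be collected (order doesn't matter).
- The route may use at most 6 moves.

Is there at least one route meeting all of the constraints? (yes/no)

yes

One route that works: 6 → 7 → 8 → 3 → 4 → 5.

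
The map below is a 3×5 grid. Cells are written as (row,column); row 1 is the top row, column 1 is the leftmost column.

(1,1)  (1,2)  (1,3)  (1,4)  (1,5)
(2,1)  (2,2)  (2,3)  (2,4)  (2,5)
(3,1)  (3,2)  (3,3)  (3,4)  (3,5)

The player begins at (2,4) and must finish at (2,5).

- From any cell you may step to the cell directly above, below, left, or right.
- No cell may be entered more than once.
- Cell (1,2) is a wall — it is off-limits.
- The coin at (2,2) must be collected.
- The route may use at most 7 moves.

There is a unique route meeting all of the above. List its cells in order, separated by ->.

The budget equals the shortest possible length, so every move has to be on a shortest route through the required cells.
Route from (2,4): left 2 to (2,2), down 1 to (3,2), right 3 to (3,5), up 1 to (2,5) — 7 moves in all.
Check: all required cells visited; 7 ≤ 7 moves.

(2,4) -> (2,3) -> (2,2) -> (3,2) -> (3,3) -> (3,4) -> (3,5) -> (2,5)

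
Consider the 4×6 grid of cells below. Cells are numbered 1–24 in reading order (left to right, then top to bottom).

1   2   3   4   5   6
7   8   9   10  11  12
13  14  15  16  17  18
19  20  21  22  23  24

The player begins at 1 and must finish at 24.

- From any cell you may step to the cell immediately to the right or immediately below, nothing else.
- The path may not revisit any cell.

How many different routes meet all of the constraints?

A right/down-only route from 1 to 24 makes exactly 3 down-moves and 5 right-moves in some order.
With no other constraints that would be C(8,3) = 56 routes.
That gives 56 routes.

56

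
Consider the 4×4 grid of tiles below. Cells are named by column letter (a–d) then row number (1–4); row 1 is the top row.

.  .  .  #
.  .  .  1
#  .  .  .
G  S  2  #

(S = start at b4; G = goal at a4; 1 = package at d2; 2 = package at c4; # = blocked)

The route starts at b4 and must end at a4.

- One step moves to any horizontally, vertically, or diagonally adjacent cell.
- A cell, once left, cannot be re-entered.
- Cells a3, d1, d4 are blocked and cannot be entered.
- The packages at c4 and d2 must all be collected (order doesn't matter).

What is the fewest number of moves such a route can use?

6

Any route passes through c4 and d2 in some order between b4 and a4. Summing Chebyshev distances along each leg and taking the cheapest ordering (b4 → d2 → c4 → a4) gives a lower bound of 2 + 2 + 2 = 6 moves.
A route of 6 moves achieves this: b4 → c3 → d2 → d3 → c4 → b3 → a4.
Since 6 matches the lower bound, it is optimal.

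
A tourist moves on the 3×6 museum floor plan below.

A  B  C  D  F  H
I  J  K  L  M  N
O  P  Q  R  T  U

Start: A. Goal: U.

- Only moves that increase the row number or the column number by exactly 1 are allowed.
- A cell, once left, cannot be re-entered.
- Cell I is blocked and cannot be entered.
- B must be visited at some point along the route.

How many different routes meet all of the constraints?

A right/down-only route from A to U makes exactly 2 down-moves and 5 right-moves in some order.
With no other constraints that would be C(7,2) = 21 routes.
Split at B and multiply the segment counts (each segment already excludes blocked cells): A→B: 1; B→U: 15; product = 15.
That gives 15 routes.

15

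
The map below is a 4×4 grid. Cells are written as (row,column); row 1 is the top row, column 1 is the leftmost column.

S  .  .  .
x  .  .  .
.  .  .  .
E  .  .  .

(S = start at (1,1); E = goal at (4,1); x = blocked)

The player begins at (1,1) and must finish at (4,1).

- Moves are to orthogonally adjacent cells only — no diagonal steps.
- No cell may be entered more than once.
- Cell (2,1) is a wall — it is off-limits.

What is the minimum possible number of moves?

The Manhattan distance from (1,1) to (4,1) is |1−4| + |1−1| = 3, so at least 3 moves are needed.
That bound ignores the blocked cells. Measuring each leg by the fewest moves that actually steer around them ((1,1)→(4,1): 5) raises the lower bound to 5.
A route of 5 moves exists: (1,1) → (1,2) → (2,2) → (3,2) → (4,2) → (4,1).
Since 5 matches that lower bound, it is optimal.

5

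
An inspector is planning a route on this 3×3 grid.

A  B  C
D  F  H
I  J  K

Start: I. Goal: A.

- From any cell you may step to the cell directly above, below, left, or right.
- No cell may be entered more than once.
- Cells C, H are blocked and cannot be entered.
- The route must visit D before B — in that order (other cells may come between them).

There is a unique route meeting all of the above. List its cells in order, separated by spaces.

I D F B A

The waypoints must appear in the order D, B, with no cell reused.
Route from I: up 1 to D, right 1 to F, up 1 to B, left 1 to A — 4 moves in all.
Check: order respected (D at step 1, B at step 3).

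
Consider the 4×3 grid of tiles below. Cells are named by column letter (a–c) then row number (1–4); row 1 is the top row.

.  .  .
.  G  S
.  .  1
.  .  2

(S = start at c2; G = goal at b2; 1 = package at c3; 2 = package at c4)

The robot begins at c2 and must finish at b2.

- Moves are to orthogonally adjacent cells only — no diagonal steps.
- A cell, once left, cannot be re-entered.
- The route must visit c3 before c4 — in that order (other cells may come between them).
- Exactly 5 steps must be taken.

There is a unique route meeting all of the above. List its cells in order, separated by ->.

The waypoints must appear in the order c3, c4, with no cell reused.
Route from c2: down 2 to c4, left 1 to b4, up 2 to b2 — 5 moves in all.
Check: order respected (1 at step 1, 2 at step 2); 5 moves as required.

c2 -> c3 -> c4 -> b4 -> b3 -> b2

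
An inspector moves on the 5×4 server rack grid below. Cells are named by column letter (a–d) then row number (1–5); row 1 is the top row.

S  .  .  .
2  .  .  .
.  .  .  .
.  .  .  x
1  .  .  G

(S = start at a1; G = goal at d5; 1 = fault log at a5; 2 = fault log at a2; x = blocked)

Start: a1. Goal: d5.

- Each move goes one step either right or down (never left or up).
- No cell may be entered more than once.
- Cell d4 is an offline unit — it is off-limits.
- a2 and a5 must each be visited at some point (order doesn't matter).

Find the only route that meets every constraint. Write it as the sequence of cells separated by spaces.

a1 a2 a3 a4 a5 b5 c5 d5

Moves only go right or down, so the column and row indices never decrease.
Route from a1: down 4 to a5, right 3 to d5 — 7 moves in all.
Check: all required cells visited.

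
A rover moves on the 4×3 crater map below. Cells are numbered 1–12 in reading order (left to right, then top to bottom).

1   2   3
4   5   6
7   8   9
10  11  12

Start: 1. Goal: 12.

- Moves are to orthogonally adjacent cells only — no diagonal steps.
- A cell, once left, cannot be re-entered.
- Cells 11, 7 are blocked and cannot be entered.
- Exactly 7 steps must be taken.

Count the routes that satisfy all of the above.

2

Need simple routes of exactly 7 moves from 1 to 12 (Manhattan distance 5, so 1 moves are spent on a detour and 1 undoing it).
Enumerating: 1 4 5 2 3 6 9 12 | 1 2 3 6 5 8 9 12.
That gives 2 routes.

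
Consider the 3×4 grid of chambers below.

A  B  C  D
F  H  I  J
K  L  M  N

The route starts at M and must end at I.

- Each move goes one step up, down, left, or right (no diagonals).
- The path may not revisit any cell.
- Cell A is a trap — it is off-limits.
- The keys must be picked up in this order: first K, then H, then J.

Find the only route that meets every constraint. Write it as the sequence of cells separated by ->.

M -> L -> K -> F -> H -> B -> C -> D -> J -> I

The waypoints must appear in the order K, H, J, with no cell reused.
Route from M: 2× left (reaching K), up to F, right to H, up to B, 2× right (reaching D), down to J, left to I — 9 moves in all.
Check: order respected (K at step 2, H at step 4, J at step 8).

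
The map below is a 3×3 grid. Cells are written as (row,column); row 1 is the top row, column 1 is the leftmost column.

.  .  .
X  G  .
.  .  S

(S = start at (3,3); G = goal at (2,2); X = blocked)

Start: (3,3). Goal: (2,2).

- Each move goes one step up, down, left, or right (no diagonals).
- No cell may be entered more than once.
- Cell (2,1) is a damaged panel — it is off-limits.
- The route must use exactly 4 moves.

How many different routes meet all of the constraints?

1

Need simple routes of exactly 4 moves from (3,3) to (2,2) (Manhattan distance 2, so 1 moves are spent on a detour and 1 undoing it).
Enumerating: (3,3) (2,3) (1,3) (1,2) (2,2).
That gives 1 route.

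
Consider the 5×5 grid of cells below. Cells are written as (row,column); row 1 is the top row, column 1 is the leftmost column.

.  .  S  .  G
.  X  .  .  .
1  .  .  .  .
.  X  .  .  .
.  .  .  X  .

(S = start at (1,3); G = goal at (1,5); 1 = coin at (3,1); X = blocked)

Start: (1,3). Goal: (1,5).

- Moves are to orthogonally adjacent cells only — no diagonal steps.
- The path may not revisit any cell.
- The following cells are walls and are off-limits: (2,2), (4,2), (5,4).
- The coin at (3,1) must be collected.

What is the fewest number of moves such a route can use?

Any route passes through (3,1) somewhere between (1,3) and (1,5). Summing Manhattan distances along the two legs ((1,3) → (3,1) → (1,5)) gives a lower bound of 4 + 6 = 10 moves.
A route of 10 moves achieves this: (1,3) → (1,2) → (1,1) → (2,1) → (3,1) → (3,2) → (3,3) → (2,3) → (2,4) → (1,4) → (1,5).
Since 10 matches the lower bound, it is optimal.

10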